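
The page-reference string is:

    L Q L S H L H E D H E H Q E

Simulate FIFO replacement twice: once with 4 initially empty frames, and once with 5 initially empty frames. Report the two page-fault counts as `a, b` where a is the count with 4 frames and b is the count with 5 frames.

7, 6

4 frames: F F . F F . . F F . . . F . → 7 faults.
5 frames: F F . F F . . F F . . . . . → 6 faults.
6 < 7: adding a frame reduced faults, as is typical.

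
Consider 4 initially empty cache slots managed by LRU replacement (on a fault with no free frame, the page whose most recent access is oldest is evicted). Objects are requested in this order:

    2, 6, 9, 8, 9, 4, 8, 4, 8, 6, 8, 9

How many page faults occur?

2: miss, frames (2)
6: miss, frames (2 6)
9: miss, frames (2 6 9)
8: miss, frames (2 6 9 8)
9: hit
4: miss, evict 2, frames (6 8 9 4)
8: hit
4: hit
8: hit
6: hit
8: hit
9: hit
Page faults: 5.

5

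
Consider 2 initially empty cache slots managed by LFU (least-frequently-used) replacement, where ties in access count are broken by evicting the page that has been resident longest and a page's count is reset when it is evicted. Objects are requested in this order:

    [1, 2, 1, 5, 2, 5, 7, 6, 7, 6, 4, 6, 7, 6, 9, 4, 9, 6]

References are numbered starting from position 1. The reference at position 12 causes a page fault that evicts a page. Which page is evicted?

4

pos 1: 1: fault, frames {1}
pos 2: 2: fault, frames {1,2}
pos 3: 1: hit
pos 4: 5: fault, evict 2, frames {1,5}
pos 5: 2: fault, evict 5, frames {1,2}
pos 6: 5: fault, evict 2, frames {1,5}
pos 7: 7: fault, evict 5, frames {1,7}
pos 8: 6: fault, evict 7, frames {1,6}
pos 9: 7: fault, evict 6, frames {1,7}
pos 10: 6: fault, evict 7, frames {1,6}
pos 11: 4: fault, evict 6, frames {1,4}
pos 12: 6: fault, evict 4, frames {1,6}
At position 12, page 4 is evicted.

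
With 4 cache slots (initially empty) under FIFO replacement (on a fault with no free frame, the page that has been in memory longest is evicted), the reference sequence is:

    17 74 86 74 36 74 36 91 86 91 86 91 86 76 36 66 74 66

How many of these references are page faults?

8

17 → miss, frames [17]
74 → miss, frames [17, 74]
86 → miss, frames [17, 74, 86]
74 → hit
36 → miss, frames [17, 74, 86, 36]
74 → hit
36 → hit
91 → miss, evict 17, frames [74, 86, 36, 91]
86 → hit
91 → hit
86 → hit
91 → hit
86 → hit
76 → miss, evict 74, frames [86, 36, 91, 76]
36 → hit
66 → miss, evict 86, frames [36, 91, 76, 66]
74 → miss, evict 36, frames [91, 76, 66, 74]
66 → hit
Page faults: 8.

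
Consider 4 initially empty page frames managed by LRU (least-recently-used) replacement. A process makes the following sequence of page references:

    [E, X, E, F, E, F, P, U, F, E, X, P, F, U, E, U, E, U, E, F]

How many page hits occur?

11

E -> fault, frames {E}
X -> fault, frames {E,X}
E -> hit
F -> fault, frames {X,E,F}
E -> hit
F -> hit
P -> fault, frames {X,E,F,P}
U -> fault, evict X, frames {E,F,P,U}
F -> hit
E -> hit
X -> fault, evict P, frames {U,F,E,X}
P -> fault, evict U, frames {F,E,X,P}
F -> hit
U -> fault, evict E, frames {X,P,F,U}
E -> fault, evict X, frames {P,F,U,E}
U -> hit
E -> hit
U -> hit
E -> hit
F -> hit
Hits: 11.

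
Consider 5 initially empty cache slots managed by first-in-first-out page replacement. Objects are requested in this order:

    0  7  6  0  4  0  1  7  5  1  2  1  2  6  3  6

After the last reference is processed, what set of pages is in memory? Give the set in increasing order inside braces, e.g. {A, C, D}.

{1, 2, 3, 5, 6}

0: fault, frames [0]
7: fault, frames [0, 7]
6: fault, frames [0, 7, 6]
0: hit
4: fault, frames [0, 7, 6, 4]
0: hit
1: fault, frames [0, 7, 6, 4, 1]
7: hit
5: fault, evict 0, frames [7, 6, 4, 1, 5]
1: hit
2: fault, evict 7, frames [6, 4, 1, 5, 2]
1: hit
2: hit
6: hit
3: fault, evict 6, frames [4, 1, 5, 2, 3]
6: fault, evict 4, frames [1, 5, 2, 3, 6]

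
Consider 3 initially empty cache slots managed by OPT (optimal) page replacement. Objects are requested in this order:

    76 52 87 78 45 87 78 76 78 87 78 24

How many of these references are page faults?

7

76 → miss, frames {76}
52 → miss, frames {76,52}
87 → miss, frames {76,52,87}
78 → miss, evict 52, frames {76,87,78}
45 → miss, evict 76, frames {87,78,45}
87 → hit
78 → hit
76 → miss, evict 45, frames {87,78,76}
78 → hit
87 → hit
78 → hit
24 → miss, evict 76, frames {87,78,24}
Page faults: 7.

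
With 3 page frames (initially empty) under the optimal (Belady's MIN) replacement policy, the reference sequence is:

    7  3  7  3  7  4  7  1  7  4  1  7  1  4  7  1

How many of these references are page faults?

4

7 -> fault, frames (7)
3 -> fault, frames (7 3)
7 -> hit
3 -> hit
7 -> hit
4 -> fault, frames (7 3 4)
7 -> hit
1 -> fault, evict 3, frames (7 4 1)
7 -> hit
4 -> hit
1 -> hit
7 -> hit
1 -> hit
4 -> hit
7 -> hit
1 -> hit
Page faults: 4.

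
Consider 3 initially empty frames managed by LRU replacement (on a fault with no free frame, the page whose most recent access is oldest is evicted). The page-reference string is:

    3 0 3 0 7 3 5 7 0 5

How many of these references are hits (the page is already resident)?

5

3 → fault, frames [3]
0 → fault, frames [3, 0]
3 → hit
0 → hit
7 → fault, frames [3, 0, 7]
3 → hit
5 → fault, evict 0, frames [7, 3, 5]
7 → hit
0 → fault, evict 3, frames [5, 7, 0]
5 → hit
Hits: 5.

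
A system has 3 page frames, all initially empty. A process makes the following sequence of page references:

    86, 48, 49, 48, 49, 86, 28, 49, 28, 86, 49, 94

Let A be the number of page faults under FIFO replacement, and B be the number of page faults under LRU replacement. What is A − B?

1

Under FIFO: F F F . . . F . . F . F → 6 faults.
Under LRU: F F F . . . F . . . . F → 5 faults.
A − B = 6 − 5 = 1.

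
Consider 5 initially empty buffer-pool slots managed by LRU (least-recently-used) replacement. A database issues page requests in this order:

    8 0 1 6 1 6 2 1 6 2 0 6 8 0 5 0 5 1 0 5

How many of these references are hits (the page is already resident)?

13

8: fault, frames [8]
0: fault, frames [8, 0]
1: fault, frames [8, 0, 1]
6: fault, frames [8, 0, 1, 6]
1: hit
6: hit
2: fault, frames [8, 0, 1, 6, 2]
1: hit
6: hit
2: hit
0: hit
6: hit
8: hit
0: hit
5: fault, evict 1, frames [2, 6, 8, 0, 5]
0: hit
5: hit
1: fault, evict 2, frames [6, 8, 0, 5, 1]
0: hit
5: hit
Hits: 13.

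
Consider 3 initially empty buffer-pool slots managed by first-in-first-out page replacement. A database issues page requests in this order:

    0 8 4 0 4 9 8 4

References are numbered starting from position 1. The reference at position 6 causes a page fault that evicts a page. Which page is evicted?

pos 1: 0: miss, frames [0]
pos 2: 8: miss, frames [0, 8]
pos 3: 4: miss, frames [0, 8, 4]
pos 4: 0: hit
pos 5: 4: hit
pos 6: 9: miss, evict 0, frames [8, 4, 9]
At position 6, page 0 is evicted.

0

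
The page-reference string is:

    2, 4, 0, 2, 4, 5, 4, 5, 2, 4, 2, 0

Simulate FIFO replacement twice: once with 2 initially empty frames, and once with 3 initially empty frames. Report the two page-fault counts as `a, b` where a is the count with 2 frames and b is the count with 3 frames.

2 frames: F F F F F F . . F F . F → 9 faults.
3 frames: F F F . . F . . F F . F → 7 faults.
7 < 9: adding a frame reduced faults, as is typical.

9, 7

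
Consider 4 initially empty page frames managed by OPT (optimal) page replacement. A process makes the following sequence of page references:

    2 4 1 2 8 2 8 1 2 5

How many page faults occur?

5

2: miss, frames (2)
4: miss, frames (2 4)
1: miss, frames (2 4 1)
2: hit
8: miss, frames (2 4 1 8)
2: hit
8: hit
1: hit
2: hit
5: miss, evict 8, frames (2 4 1 5)
Page faults: 5.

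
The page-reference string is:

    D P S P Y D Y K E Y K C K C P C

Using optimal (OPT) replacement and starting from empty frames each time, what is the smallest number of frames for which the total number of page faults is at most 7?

4

f=1: 16 faults
f=2: 10 faults
f=3: 8 faults
f=4: 7 faults
f=5: 7 faults
f=6: 7 faults
f=7: 7 faults
Smallest f with faults ≤ 7 is 4.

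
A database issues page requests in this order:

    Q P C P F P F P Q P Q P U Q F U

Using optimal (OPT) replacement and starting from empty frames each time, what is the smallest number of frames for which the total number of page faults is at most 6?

f=1: 16 faults
f=2: 7 faults
f=3: 5 faults
f=4: 5 faults
f=5: 5 faults
Smallest f with faults ≤ 6 is 3.

3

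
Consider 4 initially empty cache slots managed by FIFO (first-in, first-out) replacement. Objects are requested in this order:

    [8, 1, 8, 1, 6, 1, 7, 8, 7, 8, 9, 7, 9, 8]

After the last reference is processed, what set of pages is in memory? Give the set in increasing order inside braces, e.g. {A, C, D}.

{6, 7, 8, 9}

8 -> fault, frames [8]
1 -> fault, frames [8, 1]
8 -> hit
1 -> hit
6 -> fault, frames [8, 1, 6]
1 -> hit
7 -> fault, frames [8, 1, 6, 7]
8 -> hit
7 -> hit
8 -> hit
9 -> fault, evict 8, frames [1, 6, 7, 9]
7 -> hit
9 -> hit
8 -> fault, evict 1, frames [6, 7, 9, 8]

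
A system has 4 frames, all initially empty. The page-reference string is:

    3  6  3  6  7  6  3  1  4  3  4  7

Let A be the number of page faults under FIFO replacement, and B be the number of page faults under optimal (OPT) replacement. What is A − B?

1

Under FIFO: F F . . F . . F F F . . → 6 faults.
Under OPT: F F . . F . . F F . . . → 5 faults.
A − B = 6 − 5 = 1.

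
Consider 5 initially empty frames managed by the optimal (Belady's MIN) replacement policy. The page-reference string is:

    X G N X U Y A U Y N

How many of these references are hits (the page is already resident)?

4

X -> fault, frames [X]
G -> fault, frames [X, G]
N -> fault, frames [X, G, N]
X -> hit
U -> fault, frames [X, G, N, U]
Y -> fault, frames [X, G, N, U, Y]
A -> fault, evict G, frames [X, N, U, Y, A]
U -> hit
Y -> hit
N -> hit
Hits: 4.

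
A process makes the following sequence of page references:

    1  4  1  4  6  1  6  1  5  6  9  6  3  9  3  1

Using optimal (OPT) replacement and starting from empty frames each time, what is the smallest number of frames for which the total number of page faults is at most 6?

f=1: 16 faults
f=2: 7 faults
f=3: 6 faults
f=4: 6 faults
f=5: 6 faults
f=6: 6 faults
Smallest f with faults ≤ 6 is 3.

3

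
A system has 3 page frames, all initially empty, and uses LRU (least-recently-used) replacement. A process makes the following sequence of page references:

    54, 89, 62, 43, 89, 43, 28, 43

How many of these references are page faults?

5

54 → miss, frames {54}
89 → miss, frames {54,89}
62 → miss, frames {54,89,62}
43 → miss, evict 54, frames {89,62,43}
89 → hit
43 → hit
28 → miss, evict 62, frames {89,43,28}
43 → hit
Page faults: 5.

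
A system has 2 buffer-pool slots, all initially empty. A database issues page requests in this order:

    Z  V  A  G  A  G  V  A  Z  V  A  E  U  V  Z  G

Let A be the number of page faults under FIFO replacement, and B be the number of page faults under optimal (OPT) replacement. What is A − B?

3

Under FIFO: F F F F . . F F F F F F F F F F → 14 faults.
Under OPT: F F F F . . F . F . F F F . F F → 11 faults.
A − B = 14 − 11 = 3.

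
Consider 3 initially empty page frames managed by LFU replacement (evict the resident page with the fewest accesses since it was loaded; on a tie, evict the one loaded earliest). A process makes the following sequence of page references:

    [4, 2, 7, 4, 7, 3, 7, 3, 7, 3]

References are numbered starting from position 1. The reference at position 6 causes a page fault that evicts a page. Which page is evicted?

pos 1: 4: fault, frames (4)
pos 2: 2: fault, frames (4 2)
pos 3: 7: fault, frames (4 2 7)
pos 4: 4: hit
pos 5: 7: hit
pos 6: 3: fault, evict 2, frames (4 7 3)
At position 6, page 2 is evicted.

2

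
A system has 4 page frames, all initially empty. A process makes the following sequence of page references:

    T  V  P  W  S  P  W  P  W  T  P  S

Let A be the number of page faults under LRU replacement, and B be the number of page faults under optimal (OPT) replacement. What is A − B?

Under LRU: F F F F F . . . . F . . → 6 faults.
Under OPT: F F F F F . . . . . . . → 5 faults.
A − B = 6 − 5 = 1.

1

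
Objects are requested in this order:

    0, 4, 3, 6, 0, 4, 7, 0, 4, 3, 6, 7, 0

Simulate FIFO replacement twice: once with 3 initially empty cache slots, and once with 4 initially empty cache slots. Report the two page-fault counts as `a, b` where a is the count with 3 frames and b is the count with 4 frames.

10, 11

3 frames: F F F F F F F . . F F . F → 10 faults.
4 frames: F F F F . . F F F F F F F → 11 faults.
11 > 10: adding a frame increased faults — Belady's anomaly.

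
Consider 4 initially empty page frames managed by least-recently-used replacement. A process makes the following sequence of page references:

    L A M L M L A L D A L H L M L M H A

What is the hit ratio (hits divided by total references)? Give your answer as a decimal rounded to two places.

L -> miss, frames [L]
A -> miss, frames [L, A]
M -> miss, frames [L, A, M]
L -> hit
M -> hit
L -> hit
A -> hit
L -> hit
D -> miss, frames [M, A, L, D]
A -> hit
L -> hit
H -> miss, evict M, frames [D, A, L, H]
L -> hit
M -> miss, evict D, frames [A, H, L, M]
L -> hit
M -> hit
H -> hit
A -> hit
Hits: 12 of 18 references → 12/18 = 0.6667.

0.67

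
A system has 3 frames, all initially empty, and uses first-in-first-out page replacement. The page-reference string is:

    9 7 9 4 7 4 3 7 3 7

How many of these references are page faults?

4

9: miss, frames (9)
7: miss, frames (9 7)
9: hit
4: miss, frames (9 7 4)
7: hit
4: hit
3: miss, evict 9, frames (7 4 3)
7: hit
3: hit
7: hit
Page faults: 4.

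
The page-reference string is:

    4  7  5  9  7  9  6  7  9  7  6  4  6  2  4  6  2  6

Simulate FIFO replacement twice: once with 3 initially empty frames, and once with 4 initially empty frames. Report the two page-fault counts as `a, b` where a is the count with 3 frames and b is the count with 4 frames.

3 frames: F F F F . . F F . . . F . F . F . . → 9 faults.
4 frames: F F F F . . F . . . . F . F . . . . → 7 faults.
7 < 9: adding a frame reduced faults, as is typical.

9, 7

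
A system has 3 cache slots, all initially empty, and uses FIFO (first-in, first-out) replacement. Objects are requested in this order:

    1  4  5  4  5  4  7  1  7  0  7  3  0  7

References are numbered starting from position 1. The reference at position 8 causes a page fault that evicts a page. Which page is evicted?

4

pos 1: 1: fault, frames (1)
pos 2: 4: fault, frames (1 4)
pos 3: 5: fault, frames (1 4 5)
pos 4: 4: hit
pos 5: 5: hit
pos 6: 4: hit
pos 7: 7: fault, evict 1, frames (4 5 7)
pos 8: 1: fault, evict 4, frames (5 7 1)
At position 8, page 4 is evicted.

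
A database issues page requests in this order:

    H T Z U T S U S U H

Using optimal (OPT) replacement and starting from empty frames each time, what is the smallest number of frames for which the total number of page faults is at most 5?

3

f=1: 10 faults
f=2: 6 faults
f=3: 5 faults
f=4: 5 faults
f=5: 5 faults
Smallest f with faults ≤ 5 is 3.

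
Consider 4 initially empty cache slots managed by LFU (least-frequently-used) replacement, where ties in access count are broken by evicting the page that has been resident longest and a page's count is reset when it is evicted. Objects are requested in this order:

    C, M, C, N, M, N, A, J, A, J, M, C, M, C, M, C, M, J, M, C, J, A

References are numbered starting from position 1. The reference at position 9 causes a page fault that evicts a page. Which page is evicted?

pos 1: C -> fault, frames (C)
pos 2: M -> fault, frames (C M)
pos 3: C -> hit
pos 4: N -> fault, frames (C M N)
pos 5: M -> hit
pos 6: N -> hit
pos 7: A -> fault, frames (C M N A)
pos 8: J -> fault, evict A, frames (C M N J)
pos 9: A -> fault, evict J, frames (C M N A)
At position 9, page J is evicted.

J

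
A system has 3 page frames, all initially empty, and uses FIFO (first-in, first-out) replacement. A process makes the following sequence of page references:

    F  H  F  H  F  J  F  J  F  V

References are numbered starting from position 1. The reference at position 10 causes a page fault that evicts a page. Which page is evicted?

F

pos 1: F -> fault, frames [F]
pos 2: H -> fault, frames [F, H]
pos 3: F -> hit
pos 4: H -> hit
pos 5: F -> hit
pos 6: J -> fault, frames [F, H, J]
pos 7: F -> hit
pos 8: J -> hit
pos 9: F -> hit
pos 10: V -> fault, evict F, frames [H, J, V]
At position 10, page F is evicted.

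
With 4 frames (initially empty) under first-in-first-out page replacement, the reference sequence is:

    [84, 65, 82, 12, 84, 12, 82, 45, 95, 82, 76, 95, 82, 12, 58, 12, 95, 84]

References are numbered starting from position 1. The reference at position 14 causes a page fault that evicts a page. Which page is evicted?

pos 1: 84 -> miss, frames (84)
pos 2: 65 -> miss, frames (84 65)
pos 3: 82 -> miss, frames (84 65 82)
pos 4: 12 -> miss, frames (84 65 82 12)
pos 5: 84 -> hit
pos 6: 12 -> hit
pos 7: 82 -> hit
pos 8: 45 -> miss, evict 84, frames (65 82 12 45)
pos 9: 95 -> miss, evict 65, frames (82 12 45 95)
pos 10: 82 -> hit
pos 11: 76 -> miss, evict 82, frames (12 45 95 76)
pos 12: 95 -> hit
pos 13: 82 -> miss, evict 12, frames (45 95 76 82)
pos 14: 12 -> miss, evict 45, frames (95 76 82 12)
At position 14, page 45 is evicted.

45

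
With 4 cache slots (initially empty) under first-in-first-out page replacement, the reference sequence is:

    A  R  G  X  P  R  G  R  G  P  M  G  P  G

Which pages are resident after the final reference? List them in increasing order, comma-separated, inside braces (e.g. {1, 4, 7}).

A → miss, frames {A}
R → miss, frames {A,R}
G → miss, frames {A,R,G}
X → miss, frames {A,R,G,X}
P → miss, evict A, frames {R,G,X,P}
R → hit
G → hit
R → hit
G → hit
P → hit
M → miss, evict R, frames {G,X,P,M}
G → hit
P → hit
G → hit

{G, M, P, X}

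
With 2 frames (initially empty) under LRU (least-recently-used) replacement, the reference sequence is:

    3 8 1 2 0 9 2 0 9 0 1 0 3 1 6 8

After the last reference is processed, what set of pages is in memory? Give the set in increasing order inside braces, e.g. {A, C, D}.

3 → miss, frames [3]
8 → miss, frames [3, 8]
1 → miss, evict 3, frames [8, 1]
2 → miss, evict 8, frames [1, 2]
0 → miss, evict 1, frames [2, 0]
9 → miss, evict 2, frames [0, 9]
2 → miss, evict 0, frames [9, 2]
0 → miss, evict 9, frames [2, 0]
9 → miss, evict 2, frames [0, 9]
0 → hit
1 → miss, evict 9, frames [0, 1]
0 → hit
3 → miss, evict 1, frames [0, 3]
1 → miss, evict 0, frames [3, 1]
6 → miss, evict 3, frames [1, 6]
8 → miss, evict 1, frames [6, 8]

{6, 8}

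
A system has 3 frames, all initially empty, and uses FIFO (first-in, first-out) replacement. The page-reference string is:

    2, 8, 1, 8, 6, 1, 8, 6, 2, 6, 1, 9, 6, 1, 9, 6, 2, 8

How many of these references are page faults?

2 → miss, frames (2)
8 → miss, frames (2 8)
1 → miss, frames (2 8 1)
8 → hit
6 → miss, evict 2, frames (8 1 6)
1 → hit
8 → hit
6 → hit
2 → miss, evict 8, frames (1 6 2)
6 → hit
1 → hit
9 → miss, evict 1, frames (6 2 9)
6 → hit
1 → miss, evict 6, frames (2 9 1)
9 → hit
6 → miss, evict 2, frames (9 1 6)
2 → miss, evict 9, frames (1 6 2)
8 → miss, evict 1, frames (6 2 8)
Page faults: 10.

10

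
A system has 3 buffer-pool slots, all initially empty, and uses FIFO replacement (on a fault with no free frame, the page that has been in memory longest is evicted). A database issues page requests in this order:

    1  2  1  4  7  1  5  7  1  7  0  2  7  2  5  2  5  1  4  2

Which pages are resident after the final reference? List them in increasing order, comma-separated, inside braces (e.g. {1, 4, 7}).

{1, 2, 4}

1 -> miss, frames (1)
2 -> miss, frames (1 2)
1 -> hit
4 -> miss, frames (1 2 4)
7 -> miss, evict 1, frames (2 4 7)
1 -> miss, evict 2, frames (4 7 1)
5 -> miss, evict 4, frames (7 1 5)
7 -> hit
1 -> hit
7 -> hit
0 -> miss, evict 7, frames (1 5 0)
2 -> miss, evict 1, frames (5 0 2)
7 -> miss, evict 5, frames (0 2 7)
2 -> hit
5 -> miss, evict 0, frames (2 7 5)
2 -> hit
5 -> hit
1 -> miss, evict 2, frames (7 5 1)
4 -> miss, evict 7, frames (5 1 4)
2 -> miss, evict 5, frames (1 4 2)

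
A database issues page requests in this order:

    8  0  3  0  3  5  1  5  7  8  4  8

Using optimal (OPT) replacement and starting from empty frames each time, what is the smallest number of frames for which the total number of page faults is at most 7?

3

f=1: 12 faults
f=2: 8 faults
f=3: 7 faults
f=4: 7 faults
f=5: 7 faults
f=6: 7 faults
f=7: 7 faults
Smallest f with faults ≤ 7 is 3.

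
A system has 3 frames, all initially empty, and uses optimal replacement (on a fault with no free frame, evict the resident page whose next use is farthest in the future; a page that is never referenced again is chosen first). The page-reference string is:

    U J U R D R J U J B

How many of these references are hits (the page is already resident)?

U -> fault, frames (U)
J -> fault, frames (U J)
U -> hit
R -> fault, frames (U J R)
D -> fault, evict U, frames (J R D)
R -> hit
J -> hit
U -> fault, evict D, frames (J R U)
J -> hit
B -> fault, evict U, frames (J R B)
Hits: 4.

4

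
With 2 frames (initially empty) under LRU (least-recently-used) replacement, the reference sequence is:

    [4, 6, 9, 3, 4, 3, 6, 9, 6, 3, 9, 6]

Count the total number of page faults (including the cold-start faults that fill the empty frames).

4: miss, frames (4)
6: miss, frames (4 6)
9: miss, evict 4, frames (6 9)
3: miss, evict 6, frames (9 3)
4: miss, evict 9, frames (3 4)
3: hit
6: miss, evict 4, frames (3 6)
9: miss, evict 3, frames (6 9)
6: hit
3: miss, evict 9, frames (6 3)
9: miss, evict 6, frames (3 9)
6: miss, evict 3, frames (9 6)
Page faults: 10.

10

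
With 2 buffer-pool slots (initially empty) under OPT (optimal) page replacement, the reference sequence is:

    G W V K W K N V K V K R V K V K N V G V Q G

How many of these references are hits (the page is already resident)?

G → fault, frames [G]
W → fault, frames [G, W]
V → fault, evict G, frames [W, V]
K → fault, evict V, frames [W, K]
W → hit
K → hit
N → fault, evict W, frames [K, N]
V → fault, evict N, frames [K, V]
K → hit
V → hit
K → hit
R → fault, evict K, frames [V, R]
V → hit
K → fault, evict R, frames [V, K]
V → hit
K → hit
N → fault, evict K, frames [V, N]
V → hit
G → fault, evict N, frames [V, G]
V → hit
Q → fault, evict V, frames [G, Q]
G → hit
Hits: 11.

11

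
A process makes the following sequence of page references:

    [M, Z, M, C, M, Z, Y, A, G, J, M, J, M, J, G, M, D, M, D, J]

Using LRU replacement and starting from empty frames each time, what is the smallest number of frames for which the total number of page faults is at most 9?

4

f=1: 20 faults
f=2: 13 faults
f=3: 10 faults
f=4: 9 faults
f=5: 9 faults
f=6: 8 faults
f=7: 8 faults
f=8: 8 faults
Smallest f with faults ≤ 9 is 4.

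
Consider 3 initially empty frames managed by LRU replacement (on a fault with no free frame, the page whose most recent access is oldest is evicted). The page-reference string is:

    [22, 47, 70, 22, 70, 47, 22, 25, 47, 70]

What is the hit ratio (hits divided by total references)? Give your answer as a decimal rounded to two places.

0.50

22 → fault, frames {22}
47 → fault, frames {22,47}
70 → fault, frames {22,47,70}
22 → hit
70 → hit
47 → hit
22 → hit
25 → fault, evict 70, frames {47,22,25}
47 → hit
70 → fault, evict 22, frames {25,47,70}
Hits: 5 of 10 references → 5/10 = 0.5000.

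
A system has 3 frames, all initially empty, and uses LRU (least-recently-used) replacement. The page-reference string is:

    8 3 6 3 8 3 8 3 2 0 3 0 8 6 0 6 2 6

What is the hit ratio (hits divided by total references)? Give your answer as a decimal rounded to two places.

0.56

8: miss, frames [8]
3: miss, frames [8, 3]
6: miss, frames [8, 3, 6]
3: hit
8: hit
3: hit
8: hit
3: hit
2: miss, evict 6, frames [8, 3, 2]
0: miss, evict 8, frames [3, 2, 0]
3: hit
0: hit
8: miss, evict 2, frames [3, 0, 8]
6: miss, evict 3, frames [0, 8, 6]
0: hit
6: hit
2: miss, evict 8, frames [0, 6, 2]
6: hit
Hits: 10 of 18 references → 10/18 = 0.5556.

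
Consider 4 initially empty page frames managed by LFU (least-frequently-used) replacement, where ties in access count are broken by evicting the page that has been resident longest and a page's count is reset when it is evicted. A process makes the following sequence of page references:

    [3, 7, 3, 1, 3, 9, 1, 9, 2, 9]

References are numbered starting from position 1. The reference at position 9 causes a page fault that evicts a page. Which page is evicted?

7

pos 1: 3: fault, frames [3]
pos 2: 7: fault, frames [3, 7]
pos 3: 3: hit
pos 4: 1: fault, frames [3, 7, 1]
pos 5: 3: hit
pos 6: 9: fault, frames [3, 7, 1, 9]
pos 7: 1: hit
pos 8: 9: hit
pos 9: 2: fault, evict 7, frames [3, 1, 9, 2]
At position 9, page 7 is evicted.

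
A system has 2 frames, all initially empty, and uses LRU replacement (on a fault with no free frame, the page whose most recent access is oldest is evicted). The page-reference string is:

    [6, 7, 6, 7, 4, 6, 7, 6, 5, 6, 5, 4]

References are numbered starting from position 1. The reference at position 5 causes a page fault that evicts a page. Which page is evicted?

pos 1: 6 -> fault, frames (6)
pos 2: 7 -> fault, frames (6 7)
pos 3: 6 -> hit
pos 4: 7 -> hit
pos 5: 4 -> fault, evict 6, frames (7 4)
At position 5, page 6 is evicted.

6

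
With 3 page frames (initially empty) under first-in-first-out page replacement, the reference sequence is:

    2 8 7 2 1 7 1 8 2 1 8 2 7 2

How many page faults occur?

7

2 → miss, frames {2}
8 → miss, frames {2,8}
7 → miss, frames {2,8,7}
2 → hit
1 → miss, evict 2, frames {8,7,1}
7 → hit
1 → hit
8 → hit
2 → miss, evict 8, frames {7,1,2}
1 → hit
8 → miss, evict 7, frames {1,2,8}
2 → hit
7 → miss, evict 1, frames {2,8,7}
2 → hit
Page faults: 7.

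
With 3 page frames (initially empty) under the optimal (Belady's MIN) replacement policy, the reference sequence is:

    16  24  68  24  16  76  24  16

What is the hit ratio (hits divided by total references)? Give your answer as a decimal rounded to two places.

16 → fault, frames {16}
24 → fault, frames {16,24}
68 → fault, frames {16,24,68}
24 → hit
16 → hit
76 → fault, evict 68, frames {16,24,76}
24 → hit
16 → hit
Hits: 4 of 8 references → 4/8 = 0.5000.

0.50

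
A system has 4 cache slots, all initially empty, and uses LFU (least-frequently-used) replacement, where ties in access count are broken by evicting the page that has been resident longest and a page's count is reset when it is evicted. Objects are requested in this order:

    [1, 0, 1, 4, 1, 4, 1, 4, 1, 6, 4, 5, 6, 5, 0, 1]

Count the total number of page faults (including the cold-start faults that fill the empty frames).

1 → fault, frames [1]
0 → fault, frames [1, 0]
1 → hit
4 → fault, frames [1, 0, 4]
1 → hit
4 → hit
1 → hit
4 → hit
1 → hit
6 → fault, frames [1, 0, 4, 6]
4 → hit
5 → fault, evict 0, frames [1, 4, 6, 5]
6 → hit
5 → hit
0 → fault, evict 6, frames [1, 4, 5, 0]
1 → hit
Page faults: 6.

6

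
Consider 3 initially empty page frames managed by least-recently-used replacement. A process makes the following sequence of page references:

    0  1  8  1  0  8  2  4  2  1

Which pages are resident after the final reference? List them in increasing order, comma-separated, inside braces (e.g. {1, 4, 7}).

0: fault, frames [0]
1: fault, frames [0, 1]
8: fault, frames [0, 1, 8]
1: hit
0: hit
8: hit
2: fault, evict 1, frames [0, 8, 2]
4: fault, evict 0, frames [8, 2, 4]
2: hit
1: fault, evict 8, frames [4, 2, 1]

{1, 2, 4}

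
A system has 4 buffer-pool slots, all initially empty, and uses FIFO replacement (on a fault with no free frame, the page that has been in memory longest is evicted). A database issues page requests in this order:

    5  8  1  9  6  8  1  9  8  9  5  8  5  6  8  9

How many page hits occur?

9

5 → miss, frames {5}
8 → miss, frames {5,8}
1 → miss, frames {5,8,1}
9 → miss, frames {5,8,1,9}
6 → miss, evict 5, frames {8,1,9,6}
8 → hit
1 → hit
9 → hit
8 → hit
9 → hit
5 → miss, evict 8, frames {1,9,6,5}
8 → miss, evict 1, frames {9,6,5,8}
5 → hit
6 → hit
8 → hit
9 → hit
Hits: 9.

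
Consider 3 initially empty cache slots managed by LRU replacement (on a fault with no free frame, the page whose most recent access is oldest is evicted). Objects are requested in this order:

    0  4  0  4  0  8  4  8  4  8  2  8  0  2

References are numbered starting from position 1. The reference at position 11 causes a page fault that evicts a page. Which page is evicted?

0

pos 1: 0 → fault, frames {0}
pos 2: 4 → fault, frames {0,4}
pos 3: 0 → hit
pos 4: 4 → hit
pos 5: 0 → hit
pos 6: 8 → fault, frames {4,0,8}
pos 7: 4 → hit
pos 8: 8 → hit
pos 9: 4 → hit
pos 10: 8 → hit
pos 11: 2 → fault, evict 0, frames {4,8,2}
At position 11, page 0 is evicted.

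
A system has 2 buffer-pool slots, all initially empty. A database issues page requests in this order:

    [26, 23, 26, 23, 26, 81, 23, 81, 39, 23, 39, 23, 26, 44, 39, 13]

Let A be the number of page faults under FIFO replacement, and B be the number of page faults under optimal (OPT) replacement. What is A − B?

Under FIFO: F F . . . F . . F F . . F F F F → 9 faults.
Under OPT: F F . . . F . . F . . . F F . F → 7 faults.
A − B = 9 − 7 = 2.

2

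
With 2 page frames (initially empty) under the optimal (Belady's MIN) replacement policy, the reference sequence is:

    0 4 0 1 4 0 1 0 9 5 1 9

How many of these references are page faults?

7

0 -> fault, frames {0}
4 -> fault, frames {0,4}
0 -> hit
1 -> fault, evict 0, frames {4,1}
4 -> hit
0 -> fault, evict 4, frames {1,0}
1 -> hit
0 -> hit
9 -> fault, evict 0, frames {1,9}
5 -> fault, evict 9, frames {1,5}
1 -> hit
9 -> fault, evict 5, frames {1,9}
Page faults: 7.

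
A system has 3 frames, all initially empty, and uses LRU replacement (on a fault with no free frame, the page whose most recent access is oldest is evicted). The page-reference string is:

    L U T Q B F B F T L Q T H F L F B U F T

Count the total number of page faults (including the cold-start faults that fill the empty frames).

L → miss, frames {L}
U → miss, frames {L,U}
T → miss, frames {L,U,T}
Q → miss, evict L, frames {U,T,Q}
B → miss, evict U, frames {T,Q,B}
F → miss, evict T, frames {Q,B,F}
B → hit
F → hit
T → miss, evict Q, frames {B,F,T}
L → miss, evict B, frames {F,T,L}
Q → miss, evict F, frames {T,L,Q}
T → hit
H → miss, evict L, frames {Q,T,H}
F → miss, evict Q, frames {T,H,F}
L → miss, evict T, frames {H,F,L}
F → hit
B → miss, evict H, frames {L,F,B}
U → miss, evict L, frames {F,B,U}
F → hit
T → miss, evict B, frames {U,F,T}
Page faults: 15.

15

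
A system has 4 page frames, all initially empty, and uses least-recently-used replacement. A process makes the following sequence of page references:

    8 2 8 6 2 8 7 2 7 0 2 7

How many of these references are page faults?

8: miss, frames {8}
2: miss, frames {8,2}
8: hit
6: miss, frames {2,8,6}
2: hit
8: hit
7: miss, frames {6,2,8,7}
2: hit
7: hit
0: miss, evict 6, frames {8,2,7,0}
2: hit
7: hit
Page faults: 5.

5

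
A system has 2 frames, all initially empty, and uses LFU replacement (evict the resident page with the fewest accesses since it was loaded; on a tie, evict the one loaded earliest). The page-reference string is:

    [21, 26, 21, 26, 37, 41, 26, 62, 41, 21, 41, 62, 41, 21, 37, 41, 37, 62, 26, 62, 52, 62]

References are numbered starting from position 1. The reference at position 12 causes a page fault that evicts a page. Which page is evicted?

41

pos 1: 21 -> miss, frames {21}
pos 2: 26 -> miss, frames {21,26}
pos 3: 21 -> hit
pos 4: 26 -> hit
pos 5: 37 -> miss, evict 21, frames {26,37}
pos 6: 41 -> miss, evict 37, frames {26,41}
pos 7: 26 -> hit
pos 8: 62 -> miss, evict 41, frames {26,62}
pos 9: 41 -> miss, evict 62, frames {26,41}
pos 10: 21 -> miss, evict 41, frames {26,21}
pos 11: 41 -> miss, evict 21, frames {26,41}
pos 12: 62 -> miss, evict 41, frames {26,62}
At position 12, page 41 is evicted.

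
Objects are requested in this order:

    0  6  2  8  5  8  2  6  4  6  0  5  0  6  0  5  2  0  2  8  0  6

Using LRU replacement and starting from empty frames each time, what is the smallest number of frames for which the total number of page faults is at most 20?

2

f=1: 22 faults
f=2: 17 faults
f=3: 12 faults
f=4: 11 faults
f=5: 9 faults
f=6: 6 faults
Smallest f with faults ≤ 20 is 2.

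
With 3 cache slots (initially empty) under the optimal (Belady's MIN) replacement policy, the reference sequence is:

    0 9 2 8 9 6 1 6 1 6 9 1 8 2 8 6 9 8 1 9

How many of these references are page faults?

10

0 -> miss, frames [0]
9 -> miss, frames [0, 9]
2 -> miss, frames [0, 9, 2]
8 -> miss, evict 0, frames [9, 2, 8]
9 -> hit
6 -> miss, evict 2, frames [9, 8, 6]
1 -> miss, evict 8, frames [9, 6, 1]
6 -> hit
1 -> hit
6 -> hit
9 -> hit
1 -> hit
8 -> miss, evict 1, frames [9, 6, 8]
2 -> miss, evict 9, frames [6, 8, 2]
8 -> hit
6 -> hit
9 -> miss, evict 2, frames [6, 8, 9]
8 -> hit
1 -> miss, evict 8, frames [6, 9, 1]
9 -> hit
Page faults: 10.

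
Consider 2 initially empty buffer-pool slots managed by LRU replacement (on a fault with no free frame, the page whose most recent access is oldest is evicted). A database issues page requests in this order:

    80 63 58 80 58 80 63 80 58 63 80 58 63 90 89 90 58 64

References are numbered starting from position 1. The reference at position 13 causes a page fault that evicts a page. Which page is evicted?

80

pos 1: 80 → fault, frames (80)
pos 2: 63 → fault, frames (80 63)
pos 3: 58 → fault, evict 80, frames (63 58)
pos 4: 80 → fault, evict 63, frames (58 80)
pos 5: 58 → hit
pos 6: 80 → hit
pos 7: 63 → fault, evict 58, frames (80 63)
pos 8: 80 → hit
pos 9: 58 → fault, evict 63, frames (80 58)
pos 10: 63 → fault, evict 80, frames (58 63)
pos 11: 80 → fault, evict 58, frames (63 80)
pos 12: 58 → fault, evict 63, frames (80 58)
pos 13: 63 → fault, evict 80, frames (58 63)
At position 13, page 80 is evicted.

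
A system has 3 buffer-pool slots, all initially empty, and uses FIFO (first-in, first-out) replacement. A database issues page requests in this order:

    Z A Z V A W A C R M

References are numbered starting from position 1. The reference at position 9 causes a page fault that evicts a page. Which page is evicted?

pos 1: Z: fault, frames [Z]
pos 2: A: fault, frames [Z, A]
pos 3: Z: hit
pos 4: V: fault, frames [Z, A, V]
pos 5: A: hit
pos 6: W: fault, evict Z, frames [A, V, W]
pos 7: A: hit
pos 8: C: fault, evict A, frames [V, W, C]
pos 9: R: fault, evict V, frames [W, C, R]
At position 9, page V is evicted.

V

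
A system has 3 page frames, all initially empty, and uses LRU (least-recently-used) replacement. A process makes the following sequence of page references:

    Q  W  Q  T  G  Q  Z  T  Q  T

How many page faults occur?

6

Q -> miss, frames [Q]
W -> miss, frames [Q, W]
Q -> hit
T -> miss, frames [W, Q, T]
G -> miss, evict W, frames [Q, T, G]
Q -> hit
Z -> miss, evict T, frames [G, Q, Z]
T -> miss, evict G, frames [Q, Z, T]
Q -> hit
T -> hit
Page faults: 6.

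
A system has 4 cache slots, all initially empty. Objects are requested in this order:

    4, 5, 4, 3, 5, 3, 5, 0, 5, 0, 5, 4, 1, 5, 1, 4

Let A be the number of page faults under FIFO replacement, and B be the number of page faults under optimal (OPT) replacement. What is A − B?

Under FIFO: F F . F . . . F . . . . F . . F → 6 faults.
Under OPT: F F . F . . . F . . . . F . . . → 5 faults.
A − B = 6 − 5 = 1.

1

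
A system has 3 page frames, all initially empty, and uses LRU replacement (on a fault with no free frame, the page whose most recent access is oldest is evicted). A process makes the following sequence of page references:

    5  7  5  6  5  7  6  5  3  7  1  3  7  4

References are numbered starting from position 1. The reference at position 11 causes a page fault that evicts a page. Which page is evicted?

pos 1: 5 -> fault, frames {5}
pos 2: 7 -> fault, frames {5,7}
pos 3: 5 -> hit
pos 4: 6 -> fault, frames {7,5,6}
pos 5: 5 -> hit
pos 6: 7 -> hit
pos 7: 6 -> hit
pos 8: 5 -> hit
pos 9: 3 -> fault, evict 7, frames {6,5,3}
pos 10: 7 -> fault, evict 6, frames {5,3,7}
pos 11: 1 -> fault, evict 5, frames {3,7,1}
At position 11, page 5 is evicted.

5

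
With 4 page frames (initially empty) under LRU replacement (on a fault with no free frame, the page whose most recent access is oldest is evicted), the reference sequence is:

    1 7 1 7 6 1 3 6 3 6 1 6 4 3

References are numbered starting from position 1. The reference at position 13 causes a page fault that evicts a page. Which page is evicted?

pos 1: 1 -> miss, frames (1)
pos 2: 7 -> miss, frames (1 7)
pos 3: 1 -> hit
pos 4: 7 -> hit
pos 5: 6 -> miss, frames (1 7 6)
pos 6: 1 -> hit
pos 7: 3 -> miss, frames (7 6 1 3)
pos 8: 6 -> hit
pos 9: 3 -> hit
pos 10: 6 -> hit
pos 11: 1 -> hit
pos 12: 6 -> hit
pos 13: 4 -> miss, evict 7, frames (3 1 6 4)
At position 13, page 7 is evicted.

7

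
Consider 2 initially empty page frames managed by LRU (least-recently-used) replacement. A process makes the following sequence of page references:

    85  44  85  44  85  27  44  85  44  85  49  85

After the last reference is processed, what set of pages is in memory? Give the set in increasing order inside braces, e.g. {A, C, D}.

{49, 85}

85 -> miss, frames [85]
44 -> miss, frames [85, 44]
85 -> hit
44 -> hit
85 -> hit
27 -> miss, evict 44, frames [85, 27]
44 -> miss, evict 85, frames [27, 44]
85 -> miss, evict 27, frames [44, 85]
44 -> hit
85 -> hit
49 -> miss, evict 44, frames [85, 49]
85 -> hit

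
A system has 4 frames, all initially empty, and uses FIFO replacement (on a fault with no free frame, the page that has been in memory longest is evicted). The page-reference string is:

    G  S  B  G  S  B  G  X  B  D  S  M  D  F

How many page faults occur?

7

G -> miss, frames (G)
S -> miss, frames (G S)
B -> miss, frames (G S B)
G -> hit
S -> hit
B -> hit
G -> hit
X -> miss, frames (G S B X)
B -> hit
D -> miss, evict G, frames (S B X D)
S -> hit
M -> miss, evict S, frames (B X D M)
D -> hit
F -> miss, evict B, frames (X D M F)
Page faults: 7.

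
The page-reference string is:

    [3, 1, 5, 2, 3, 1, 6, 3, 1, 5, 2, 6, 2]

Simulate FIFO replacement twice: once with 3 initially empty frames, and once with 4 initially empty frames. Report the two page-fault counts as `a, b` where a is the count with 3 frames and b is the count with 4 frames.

9, 10

3 frames: F F F F F F F . . F F . . → 9 faults.
4 frames: F F F F . . F F F F F F . → 10 faults.
10 > 9: adding a frame increased faults — Belady's anomaly.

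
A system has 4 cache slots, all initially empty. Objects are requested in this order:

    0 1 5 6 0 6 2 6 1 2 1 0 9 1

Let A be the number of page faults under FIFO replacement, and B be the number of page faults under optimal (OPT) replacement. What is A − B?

Under FIFO: F F F F . . F . . . . F F F → 8 faults.
Under OPT: F F F F . . F . . . . . F . → 6 faults.
A − B = 8 − 6 = 2.

2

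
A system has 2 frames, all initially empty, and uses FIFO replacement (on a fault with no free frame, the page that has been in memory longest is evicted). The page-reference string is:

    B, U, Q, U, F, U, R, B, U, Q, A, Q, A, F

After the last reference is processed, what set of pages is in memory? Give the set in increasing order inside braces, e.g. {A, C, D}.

B: fault, frames {B}
U: fault, frames {B,U}
Q: fault, evict B, frames {U,Q}
U: hit
F: fault, evict U, frames {Q,F}
U: fault, evict Q, frames {F,U}
R: fault, evict F, frames {U,R}
B: fault, evict U, frames {R,B}
U: fault, evict R, frames {B,U}
Q: fault, evict B, frames {U,Q}
A: fault, evict U, frames {Q,A}
Q: hit
A: hit
F: fault, evict Q, frames {A,F}

{A, F}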